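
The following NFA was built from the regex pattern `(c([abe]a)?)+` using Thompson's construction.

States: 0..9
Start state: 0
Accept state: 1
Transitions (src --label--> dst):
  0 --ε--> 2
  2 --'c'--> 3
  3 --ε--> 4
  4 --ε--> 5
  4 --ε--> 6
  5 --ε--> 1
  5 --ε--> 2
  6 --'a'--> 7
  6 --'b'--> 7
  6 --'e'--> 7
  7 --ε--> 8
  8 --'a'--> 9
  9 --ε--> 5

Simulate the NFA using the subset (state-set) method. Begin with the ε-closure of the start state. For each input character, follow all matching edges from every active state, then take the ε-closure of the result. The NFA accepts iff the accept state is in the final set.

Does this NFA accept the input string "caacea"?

Answer: ACCEPT

Derivation:
S₀ = ε-closure({0}) = {0,2}
'c' @ 1: {1,2,3,4,5,6}  (accept∈set)
'a' @ 2: {7,8}
'a' @ 3: {1,2,5,9}  (accept∈set)
'c' @ 4: {1,2,3,4,5,6}  (accept∈set)
'e' @ 5: {7,8}
'a' @ 6: {1,2,5,9}  (accept∈set)
end set {1,2,5,9} — state 1 in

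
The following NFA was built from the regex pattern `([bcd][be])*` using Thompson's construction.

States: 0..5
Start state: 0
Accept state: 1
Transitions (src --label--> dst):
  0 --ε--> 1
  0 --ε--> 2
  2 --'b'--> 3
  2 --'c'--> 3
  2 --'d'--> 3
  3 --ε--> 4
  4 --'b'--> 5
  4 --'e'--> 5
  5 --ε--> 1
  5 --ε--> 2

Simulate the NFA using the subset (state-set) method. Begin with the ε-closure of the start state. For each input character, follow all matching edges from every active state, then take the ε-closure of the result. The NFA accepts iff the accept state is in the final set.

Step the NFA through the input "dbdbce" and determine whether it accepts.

Answer: ACCEPT

Trace:
start: ε-closure({0}) = {0,1,2}
'd' @ 1: {3,4}
'b' @ 2: {1,2,5}  [accepting]
'd' @ 3: {3,4}
'b' @ 4: {1,2,5}  [accepting]
'c' @ 5: {3,4}
'e' @ 6: {1,2,5}  [accepting]
end set {1,2,5} — state 1 in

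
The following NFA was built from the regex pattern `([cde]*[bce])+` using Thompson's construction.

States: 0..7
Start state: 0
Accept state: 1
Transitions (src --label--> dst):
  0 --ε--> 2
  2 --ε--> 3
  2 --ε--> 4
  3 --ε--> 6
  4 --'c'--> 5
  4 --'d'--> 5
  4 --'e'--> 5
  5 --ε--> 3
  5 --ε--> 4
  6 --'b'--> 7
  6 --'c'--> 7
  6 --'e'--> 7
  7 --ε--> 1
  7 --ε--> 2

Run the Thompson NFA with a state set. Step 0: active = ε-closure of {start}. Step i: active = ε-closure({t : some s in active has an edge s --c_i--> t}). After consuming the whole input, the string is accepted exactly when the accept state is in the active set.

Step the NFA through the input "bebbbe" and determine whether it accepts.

initial (ε-close {0}): {0,2,3,4,6}
'b' @ 1: {1,2,3,4,6,7}  [accepting]
'e' @ 2: {1,2,3,4,5,6,7}  [accepting]
'b' @ 3: {1,2,3,4,6,7}  [accepting]
'b' @ 4: {1,2,3,4,6,7}  [accepting]
'b' @ 5: {1,2,3,4,6,7}  [accepting]
'e' @ 6: {1,2,3,4,5,6,7}  [accepting]
final: {1,2,3,4,5,6,7}; accept 1 in set

Answer: ACCEPT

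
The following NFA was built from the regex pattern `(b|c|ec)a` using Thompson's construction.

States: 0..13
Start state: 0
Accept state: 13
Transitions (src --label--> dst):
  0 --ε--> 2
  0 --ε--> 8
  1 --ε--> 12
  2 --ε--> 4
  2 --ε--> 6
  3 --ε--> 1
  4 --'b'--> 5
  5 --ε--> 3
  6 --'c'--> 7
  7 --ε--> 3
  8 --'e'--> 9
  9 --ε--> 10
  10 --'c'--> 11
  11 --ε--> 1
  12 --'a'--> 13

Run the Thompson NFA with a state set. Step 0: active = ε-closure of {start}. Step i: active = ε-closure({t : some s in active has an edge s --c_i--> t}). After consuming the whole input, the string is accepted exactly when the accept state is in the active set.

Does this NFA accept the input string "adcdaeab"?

S₀ = ε-closure({0}) = {0,2,4,6,8}
'a' @ 1: {}  — no active states
rest 'dcdaeab' ignored (set empty)
after full input: {}  (accept=13 not in)

Answer: REJECT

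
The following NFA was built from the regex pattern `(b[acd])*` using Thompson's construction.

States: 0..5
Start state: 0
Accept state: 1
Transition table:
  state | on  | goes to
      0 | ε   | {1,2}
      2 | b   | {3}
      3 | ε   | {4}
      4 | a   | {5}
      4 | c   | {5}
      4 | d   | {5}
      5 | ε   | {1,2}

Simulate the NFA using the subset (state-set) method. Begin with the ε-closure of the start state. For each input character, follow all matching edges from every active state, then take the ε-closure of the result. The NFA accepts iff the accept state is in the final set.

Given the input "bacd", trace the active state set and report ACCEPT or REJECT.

start: ε-closure({0}) = {0,1,2}
'b' @ 1: {3,4}
'a' @ 2: {1,2,5}  (accept∈set)
'c' @ 3: {}  — dead — no transitions
rest 'd' ignored (set empty)
after full input: {}  (accept=1 not in)

Answer: REJECT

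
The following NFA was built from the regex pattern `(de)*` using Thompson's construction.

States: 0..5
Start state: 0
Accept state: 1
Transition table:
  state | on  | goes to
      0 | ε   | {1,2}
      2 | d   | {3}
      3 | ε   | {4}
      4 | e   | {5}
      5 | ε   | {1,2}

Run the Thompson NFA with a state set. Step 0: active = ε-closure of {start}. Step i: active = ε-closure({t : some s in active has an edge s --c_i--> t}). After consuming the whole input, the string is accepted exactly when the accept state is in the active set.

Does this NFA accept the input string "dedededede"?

initial (ε-close {0}): {0,1,2}
'd' @ 1: {3,4}
'e' @ 2: {1,2,5}  [accepting]
'd' @ 3: {3,4}
'e' @ 4: {1,2,5}  [accepting]
'd' @ 5: {3,4}
'e' @ 6: {1,2,5}  [accepting]
'd' @ 7: {3,4}
'e' @ 8: {1,2,5}  [accepting]
'd' @ 9: {3,4}
'e' @ 10: {1,2,5}  [accepting]
after full input: {1,2,5}  (accept=1 in)

Answer: ACCEPT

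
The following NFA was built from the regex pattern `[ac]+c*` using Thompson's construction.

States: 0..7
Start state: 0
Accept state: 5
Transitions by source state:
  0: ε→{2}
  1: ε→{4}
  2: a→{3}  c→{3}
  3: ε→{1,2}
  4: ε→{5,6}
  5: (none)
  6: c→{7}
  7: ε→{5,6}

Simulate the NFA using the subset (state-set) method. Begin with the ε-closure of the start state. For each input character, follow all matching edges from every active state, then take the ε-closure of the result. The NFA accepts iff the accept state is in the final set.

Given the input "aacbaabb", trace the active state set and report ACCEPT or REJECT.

start: ε-closure({0}) = {0,2}
'a' @ 1: {1,2,3,4,5,6}  [accepting]
'a' @ 2: {1,2,3,4,5,6}  [accepting]
'c' @ 3: {1,2,3,4,5,6,7}  [accepting]
'b' @ 4: {}  — state set empty
rest 'aabb' ignored (set empty)
after full input: {}  (accept=5 not in)

Answer: REJECT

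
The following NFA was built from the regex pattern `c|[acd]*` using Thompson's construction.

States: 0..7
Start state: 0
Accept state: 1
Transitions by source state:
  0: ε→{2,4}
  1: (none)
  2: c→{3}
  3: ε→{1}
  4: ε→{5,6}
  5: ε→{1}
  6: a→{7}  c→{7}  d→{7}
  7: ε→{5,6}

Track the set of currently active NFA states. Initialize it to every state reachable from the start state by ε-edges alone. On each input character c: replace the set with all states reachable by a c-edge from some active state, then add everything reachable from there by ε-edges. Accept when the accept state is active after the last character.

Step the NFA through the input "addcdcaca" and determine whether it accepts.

Answer: ACCEPT

Trace:
initial (ε-close {0}): {0,1,2,4,5,6}
'a' @ 1: {1,5,6,7}  [accepting]
'd' @ 2: {1,5,6,7}  [accepting]
'd' @ 3: {1,5,6,7}  [accepting]
'c' @ 4: {1,5,6,7}  [accepting]
'd' @ 5: {1,5,6,7}  [accepting]
'c' @ 6: {1,5,6,7}  [accepting]
'a' @ 7: {1,5,6,7}  [accepting]
'c' @ 8: {1,5,6,7}  [accepting]
'a' @ 9: {1,5,6,7}  [accepting]
final: {1,5,6,7}; accept 1 in set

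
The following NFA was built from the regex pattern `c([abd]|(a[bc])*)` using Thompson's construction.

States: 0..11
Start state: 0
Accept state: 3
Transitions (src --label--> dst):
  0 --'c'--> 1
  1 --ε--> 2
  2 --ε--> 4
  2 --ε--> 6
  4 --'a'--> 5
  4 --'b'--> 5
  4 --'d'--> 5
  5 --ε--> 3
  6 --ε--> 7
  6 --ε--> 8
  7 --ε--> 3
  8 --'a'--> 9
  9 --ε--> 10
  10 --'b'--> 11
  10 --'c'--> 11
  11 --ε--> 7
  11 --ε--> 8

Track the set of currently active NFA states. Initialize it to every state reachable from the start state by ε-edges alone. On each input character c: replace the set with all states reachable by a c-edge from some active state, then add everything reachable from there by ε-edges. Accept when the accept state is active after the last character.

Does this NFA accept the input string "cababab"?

S₀ = ε-closure({0}) = {0}
'c' @ 1: {1,2,3,4,6,7,8}  (accept∈set)
'a' @ 2: {3,5,9,10}  (accept∈set)
'b' @ 3: {3,7,8,11}  (accept∈set)
'a' @ 4: {9,10}
'b' @ 5: {3,7,8,11}  (accept∈set)
'a' @ 6: {9,10}
'b' @ 7: {3,7,8,11}  (accept∈set)
after full input: {3,7,8,11}  (accept=3 in)

Answer: ACCEPT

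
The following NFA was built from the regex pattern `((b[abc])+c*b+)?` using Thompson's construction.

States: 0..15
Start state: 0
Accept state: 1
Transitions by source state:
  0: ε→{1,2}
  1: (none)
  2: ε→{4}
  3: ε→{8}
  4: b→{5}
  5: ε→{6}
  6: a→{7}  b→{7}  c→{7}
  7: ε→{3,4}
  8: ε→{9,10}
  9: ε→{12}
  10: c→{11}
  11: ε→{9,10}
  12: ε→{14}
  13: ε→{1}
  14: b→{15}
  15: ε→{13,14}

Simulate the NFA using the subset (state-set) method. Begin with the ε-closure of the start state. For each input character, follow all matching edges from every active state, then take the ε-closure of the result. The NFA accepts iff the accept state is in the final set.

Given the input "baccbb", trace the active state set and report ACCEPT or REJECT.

Answer: ACCEPT

Steps:
initial (ε-close {0}): {0,1,2,4}
'b' @ 1: {5,6}
'a' @ 2: {3,4,7,8,9,10,12,14}
'c' @ 3: {9,10,11,12,14}
'c' @ 4: {9,10,11,12,14}
'b' @ 5: {1,13,14,15}  [accepting]
'b' @ 6: {1,13,14,15}  [accepting]
after full input: {1,13,14,15}  (accept=1 in)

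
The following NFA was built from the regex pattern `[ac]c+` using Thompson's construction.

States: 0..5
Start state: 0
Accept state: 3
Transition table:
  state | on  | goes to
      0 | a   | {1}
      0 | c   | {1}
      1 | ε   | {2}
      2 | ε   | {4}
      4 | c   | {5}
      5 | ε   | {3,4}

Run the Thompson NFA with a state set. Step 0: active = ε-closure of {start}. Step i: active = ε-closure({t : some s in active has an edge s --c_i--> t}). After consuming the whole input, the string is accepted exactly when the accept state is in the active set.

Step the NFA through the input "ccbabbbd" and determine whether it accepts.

S₀ = ε-closure({0}) = {0}
'c' @ 1: {1,2,4}
'c' @ 2: {3,4,5}  ✓accept
'b' @ 3: {}  — dead — no transitions
rest 'abbbd' ignored (set empty)
end set {} — state 3 not in

Answer: REJECT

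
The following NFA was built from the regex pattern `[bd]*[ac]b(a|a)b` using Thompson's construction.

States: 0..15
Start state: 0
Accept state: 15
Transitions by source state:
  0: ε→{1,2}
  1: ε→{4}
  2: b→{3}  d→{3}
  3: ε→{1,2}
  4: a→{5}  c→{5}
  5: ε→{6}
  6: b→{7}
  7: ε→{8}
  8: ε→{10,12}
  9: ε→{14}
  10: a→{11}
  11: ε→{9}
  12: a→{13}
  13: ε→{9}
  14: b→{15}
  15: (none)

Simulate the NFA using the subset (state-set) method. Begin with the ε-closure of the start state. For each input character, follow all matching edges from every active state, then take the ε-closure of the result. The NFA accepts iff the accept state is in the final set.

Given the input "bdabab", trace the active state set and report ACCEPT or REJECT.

initial (ε-close {0}): {0,1,2,4}
'b' @ 1: {1,2,3,4}
'd' @ 2: {1,2,3,4}
'a' @ 3: {5,6}
'b' @ 4: {7,8,10,12}
'a' @ 5: {9,11,13,14}
'b' @ 6: {15}  (accept∈set)
end set {15} — state 15 in

Answer: ACCEPT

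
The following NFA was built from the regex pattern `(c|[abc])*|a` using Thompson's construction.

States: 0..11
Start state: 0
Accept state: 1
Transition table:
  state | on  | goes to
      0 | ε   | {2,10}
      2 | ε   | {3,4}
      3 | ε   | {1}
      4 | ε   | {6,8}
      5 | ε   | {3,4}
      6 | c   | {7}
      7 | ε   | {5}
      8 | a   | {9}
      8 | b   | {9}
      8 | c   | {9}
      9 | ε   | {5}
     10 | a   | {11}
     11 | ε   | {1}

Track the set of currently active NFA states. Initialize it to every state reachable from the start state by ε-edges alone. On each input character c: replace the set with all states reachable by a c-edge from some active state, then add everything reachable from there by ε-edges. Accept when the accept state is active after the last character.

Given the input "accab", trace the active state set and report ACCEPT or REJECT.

start: ε-closure({0}) = {0,1,2,3,4,6,8,10}
'a' @ 1: {1,3,4,5,6,8,9,11}  ✓accept
'c' @ 2: {1,3,4,5,6,7,8,9}  ✓accept
'c' @ 3: {1,3,4,5,6,7,8,9}  ✓accept
'a' @ 4: {1,3,4,5,6,8,9}  ✓accept
'b' @ 5: {1,3,4,5,6,8,9}  ✓accept
end set {1,3,4,5,6,8,9} — state 1 in

Answer: ACCEPT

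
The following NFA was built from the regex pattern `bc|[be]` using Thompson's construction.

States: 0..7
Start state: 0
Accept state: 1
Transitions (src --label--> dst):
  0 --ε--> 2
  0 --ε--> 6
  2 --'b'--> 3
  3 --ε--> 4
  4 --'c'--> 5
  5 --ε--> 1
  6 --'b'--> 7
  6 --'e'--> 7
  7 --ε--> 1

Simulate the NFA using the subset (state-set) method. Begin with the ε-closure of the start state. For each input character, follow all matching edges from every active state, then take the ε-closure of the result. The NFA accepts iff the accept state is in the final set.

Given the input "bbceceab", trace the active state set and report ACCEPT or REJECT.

initial (ε-close {0}): {0,2,6}
'b' @ 1: {1,3,4,7}  [accepting]
'b' @ 2: {}  — no active states
rest 'ceceab' ignored (set empty)
end set {} — state 1 not in

Answer: REJECT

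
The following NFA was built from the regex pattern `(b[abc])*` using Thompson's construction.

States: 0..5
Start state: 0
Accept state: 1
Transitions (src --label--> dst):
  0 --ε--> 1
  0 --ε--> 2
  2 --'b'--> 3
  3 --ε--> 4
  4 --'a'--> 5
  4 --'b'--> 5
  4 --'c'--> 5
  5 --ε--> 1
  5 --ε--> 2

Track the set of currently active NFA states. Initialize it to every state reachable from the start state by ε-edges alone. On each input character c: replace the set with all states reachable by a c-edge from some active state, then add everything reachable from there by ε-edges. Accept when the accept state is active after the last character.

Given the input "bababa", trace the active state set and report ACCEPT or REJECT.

Answer: ACCEPT

Steps:
S₀ = ε-closure({0}) = {0,1,2}
'b' @ 1: {3,4}
'a' @ 2: {1,2,5}  [accepting]
'b' @ 3: {3,4}
'a' @ 4: {1,2,5}  [accepting]
'b' @ 5: {3,4}
'a' @ 6: {1,2,5}  [accepting]
end set {1,2,5} — state 1 in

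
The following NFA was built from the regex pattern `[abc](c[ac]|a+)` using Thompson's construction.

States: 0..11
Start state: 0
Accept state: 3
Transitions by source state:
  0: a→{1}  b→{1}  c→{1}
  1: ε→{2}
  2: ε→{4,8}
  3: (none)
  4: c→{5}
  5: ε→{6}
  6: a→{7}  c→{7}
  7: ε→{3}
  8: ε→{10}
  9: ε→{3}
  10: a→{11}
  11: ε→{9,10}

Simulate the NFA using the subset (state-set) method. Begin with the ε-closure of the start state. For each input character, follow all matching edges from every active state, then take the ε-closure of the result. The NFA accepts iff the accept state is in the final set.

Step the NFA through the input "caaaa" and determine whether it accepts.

Answer: ACCEPT

Derivation:
start: ε-closure({0}) = {0}
'c' @ 1: {1,2,4,8,10}
'a' @ 2: {3,9,10,11}  [accepting]
'a' @ 3: {3,9,10,11}  [accepting]
'a' @ 4: {3,9,10,11}  [accepting]
'a' @ 5: {3,9,10,11}  [accepting]
end set {3,9,10,11} — state 3 in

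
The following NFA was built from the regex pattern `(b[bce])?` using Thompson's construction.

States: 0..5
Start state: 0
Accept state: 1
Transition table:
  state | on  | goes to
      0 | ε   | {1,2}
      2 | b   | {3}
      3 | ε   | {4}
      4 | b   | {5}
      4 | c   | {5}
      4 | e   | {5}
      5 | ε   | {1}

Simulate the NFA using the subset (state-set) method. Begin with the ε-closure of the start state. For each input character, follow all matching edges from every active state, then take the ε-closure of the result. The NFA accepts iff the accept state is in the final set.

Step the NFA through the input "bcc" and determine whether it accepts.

S₀ = ε-closure({0}) = {0,1,2}
'b' @ 1: {3,4}
'c' @ 2: {1,5}  (accept∈set)
'c' @ 3: {}  — dead — no transitions
after full input: {}  (accept=1 not in)

Answer: REJECT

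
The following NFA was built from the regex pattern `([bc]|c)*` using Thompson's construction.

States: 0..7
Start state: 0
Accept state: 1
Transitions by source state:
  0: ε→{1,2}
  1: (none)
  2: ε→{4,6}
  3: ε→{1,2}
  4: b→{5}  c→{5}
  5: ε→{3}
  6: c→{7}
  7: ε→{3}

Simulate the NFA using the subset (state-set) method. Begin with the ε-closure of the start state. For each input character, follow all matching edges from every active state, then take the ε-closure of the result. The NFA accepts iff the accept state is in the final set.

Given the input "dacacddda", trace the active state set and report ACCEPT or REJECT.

S₀ = ε-closure({0}) = {0,1,2,4,6}
'd' @ 1: {}  — dead — no transitions
rest 'acacddda' ignored (set empty)
after full input: {}  (accept=1 not in)

Answer: REJECT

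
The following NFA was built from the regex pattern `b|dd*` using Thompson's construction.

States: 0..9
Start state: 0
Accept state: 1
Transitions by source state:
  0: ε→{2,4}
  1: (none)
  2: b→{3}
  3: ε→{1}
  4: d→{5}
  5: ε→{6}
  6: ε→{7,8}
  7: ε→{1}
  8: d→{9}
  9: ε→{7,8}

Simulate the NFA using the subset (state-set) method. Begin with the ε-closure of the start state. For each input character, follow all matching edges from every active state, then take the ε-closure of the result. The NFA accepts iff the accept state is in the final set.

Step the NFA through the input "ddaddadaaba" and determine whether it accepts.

Answer: REJECT

Steps:
S₀ = ε-closure({0}) = {0,2,4}
'd' @ 1: {1,5,6,7,8}  [accepting]
'd' @ 2: {1,7,8,9}  [accepting]
'a' @ 3: {}  — state set empty
rest 'ddadaaba' ignored (set empty)
end set {} — state 1 not in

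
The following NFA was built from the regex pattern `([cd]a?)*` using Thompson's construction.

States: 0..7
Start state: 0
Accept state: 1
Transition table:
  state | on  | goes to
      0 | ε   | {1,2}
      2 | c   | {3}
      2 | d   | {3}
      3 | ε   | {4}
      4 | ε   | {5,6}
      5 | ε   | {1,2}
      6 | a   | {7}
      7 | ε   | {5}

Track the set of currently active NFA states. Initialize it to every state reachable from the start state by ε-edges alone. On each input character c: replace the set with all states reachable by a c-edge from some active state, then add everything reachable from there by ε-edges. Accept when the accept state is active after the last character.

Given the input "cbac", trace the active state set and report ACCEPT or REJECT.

Answer: REJECT

Steps:
initial (ε-close {0}): {0,1,2}
'c' @ 1: {1,2,3,4,5,6}  ✓accept
'b' @ 2: {}  — state set empty
rest 'ac' ignored (set empty)
final: {}; accept 1 not in set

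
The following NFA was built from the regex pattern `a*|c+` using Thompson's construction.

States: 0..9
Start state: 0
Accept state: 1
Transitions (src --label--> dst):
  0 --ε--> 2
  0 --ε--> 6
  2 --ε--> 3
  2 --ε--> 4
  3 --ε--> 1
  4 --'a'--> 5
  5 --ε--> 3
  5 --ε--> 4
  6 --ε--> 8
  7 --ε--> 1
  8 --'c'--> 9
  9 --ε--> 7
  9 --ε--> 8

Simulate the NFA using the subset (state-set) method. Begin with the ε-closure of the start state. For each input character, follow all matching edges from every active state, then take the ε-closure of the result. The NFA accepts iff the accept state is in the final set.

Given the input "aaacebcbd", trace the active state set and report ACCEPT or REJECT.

start: ε-closure({0}) = {0,1,2,3,4,6,8}
'a' @ 1: {1,3,4,5}  (accept∈set)
'a' @ 2: {1,3,4,5}  (accept∈set)
'a' @ 3: {1,3,4,5}  (accept∈set)
'c' @ 4: {}  — state set empty
rest 'ebcbd' ignored (set empty)
end set {} — state 1 not in

Answer: REJECT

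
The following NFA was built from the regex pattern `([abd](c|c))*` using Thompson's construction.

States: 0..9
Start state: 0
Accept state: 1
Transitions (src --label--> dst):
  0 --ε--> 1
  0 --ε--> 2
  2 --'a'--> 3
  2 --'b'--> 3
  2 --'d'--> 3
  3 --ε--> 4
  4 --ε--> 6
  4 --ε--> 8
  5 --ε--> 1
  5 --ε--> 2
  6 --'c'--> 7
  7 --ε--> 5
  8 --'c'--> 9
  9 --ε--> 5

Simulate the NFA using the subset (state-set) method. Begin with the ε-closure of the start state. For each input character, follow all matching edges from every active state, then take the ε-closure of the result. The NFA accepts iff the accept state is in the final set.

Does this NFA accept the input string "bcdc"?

Answer: ACCEPT

Trace:
initial (ε-close {0}): {0,1,2}
'b' @ 1: {3,4,6,8}
'c' @ 2: {1,2,5,7,9}  (accept∈set)
'd' @ 3: {3,4,6,8}
'c' @ 4: {1,2,5,7,9}  (accept∈set)
final: {1,2,5,7,9}; accept 1 in set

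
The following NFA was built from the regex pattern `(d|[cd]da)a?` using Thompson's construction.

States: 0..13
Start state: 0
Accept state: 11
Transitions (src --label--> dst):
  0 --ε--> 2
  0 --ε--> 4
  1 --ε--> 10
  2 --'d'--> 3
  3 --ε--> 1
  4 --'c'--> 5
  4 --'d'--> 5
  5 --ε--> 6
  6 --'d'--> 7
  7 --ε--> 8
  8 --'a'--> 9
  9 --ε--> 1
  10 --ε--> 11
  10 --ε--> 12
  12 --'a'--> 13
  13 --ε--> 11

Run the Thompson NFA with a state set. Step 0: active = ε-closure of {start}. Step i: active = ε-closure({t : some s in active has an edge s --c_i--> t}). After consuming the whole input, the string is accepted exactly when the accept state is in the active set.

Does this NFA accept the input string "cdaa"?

start: ε-closure({0}) = {0,2,4}
'c' @ 1: {5,6}
'd' @ 2: {7,8}
'a' @ 3: {1,9,10,11,12}  ✓accept
'a' @ 4: {11,13}  ✓accept
end set {11,13} — state 11 in

Answer: ACCEPT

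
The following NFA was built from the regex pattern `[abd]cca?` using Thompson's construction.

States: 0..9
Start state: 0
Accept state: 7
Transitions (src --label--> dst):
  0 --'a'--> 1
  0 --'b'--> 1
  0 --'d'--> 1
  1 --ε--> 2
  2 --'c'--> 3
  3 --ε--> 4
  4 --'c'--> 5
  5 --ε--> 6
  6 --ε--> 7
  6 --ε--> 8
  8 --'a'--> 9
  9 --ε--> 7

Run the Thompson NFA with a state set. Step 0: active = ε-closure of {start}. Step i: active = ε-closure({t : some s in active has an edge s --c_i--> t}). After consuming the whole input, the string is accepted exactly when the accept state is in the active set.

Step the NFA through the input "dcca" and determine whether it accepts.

Answer: ACCEPT

Steps:
start: ε-closure({0}) = {0}
'd' @ 1: {1,2}
'c' @ 2: {3,4}
'c' @ 3: {5,6,7,8}  [accepting]
'a' @ 4: {7,9}  [accepting]
final: {7,9}; accept 7 in set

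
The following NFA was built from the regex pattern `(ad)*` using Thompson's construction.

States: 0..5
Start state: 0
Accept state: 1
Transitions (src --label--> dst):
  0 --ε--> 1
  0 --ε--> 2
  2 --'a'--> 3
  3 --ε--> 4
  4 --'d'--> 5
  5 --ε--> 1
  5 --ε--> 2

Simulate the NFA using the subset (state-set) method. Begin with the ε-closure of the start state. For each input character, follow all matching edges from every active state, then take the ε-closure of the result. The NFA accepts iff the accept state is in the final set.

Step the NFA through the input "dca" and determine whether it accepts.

Answer: REJECT

Derivation:
S₀ = ε-closure({0}) = {0,1,2}
'd' @ 1: {}  — dead — no transitions
rest 'ca' ignored (set empty)
final: {}; accept 1 not in set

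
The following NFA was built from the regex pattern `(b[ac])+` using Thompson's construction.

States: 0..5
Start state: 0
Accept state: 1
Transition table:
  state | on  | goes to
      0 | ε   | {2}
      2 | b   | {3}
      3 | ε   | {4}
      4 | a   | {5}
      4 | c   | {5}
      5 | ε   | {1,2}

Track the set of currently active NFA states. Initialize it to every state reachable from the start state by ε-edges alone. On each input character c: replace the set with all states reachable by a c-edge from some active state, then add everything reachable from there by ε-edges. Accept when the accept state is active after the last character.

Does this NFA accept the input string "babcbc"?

start: ε-closure({0}) = {0,2}
'b' @ 1: {3,4}
'a' @ 2: {1,2,5}  [accepting]
'b' @ 3: {3,4}
'c' @ 4: {1,2,5}  [accepting]
'b' @ 5: {3,4}
'c' @ 6: {1,2,5}  [accepting]
after full input: {1,2,5}  (accept=1 in)

Answer: ACCEPT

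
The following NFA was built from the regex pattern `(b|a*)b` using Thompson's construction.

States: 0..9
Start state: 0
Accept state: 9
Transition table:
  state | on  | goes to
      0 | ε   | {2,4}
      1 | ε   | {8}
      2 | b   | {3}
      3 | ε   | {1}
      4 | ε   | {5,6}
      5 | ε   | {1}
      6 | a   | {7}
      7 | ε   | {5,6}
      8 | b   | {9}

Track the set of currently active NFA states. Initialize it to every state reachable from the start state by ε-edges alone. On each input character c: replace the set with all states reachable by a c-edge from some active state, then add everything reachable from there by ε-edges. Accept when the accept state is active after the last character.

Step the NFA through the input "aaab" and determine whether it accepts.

initial (ε-close {0}): {0,1,2,4,5,6,8}
'a' @ 1: {1,5,6,7,8}
'a' @ 2: {1,5,6,7,8}
'a' @ 3: {1,5,6,7,8}
'b' @ 4: {9}  (accept∈set)
final: {9}; accept 9 in set

Answer: ACCEPT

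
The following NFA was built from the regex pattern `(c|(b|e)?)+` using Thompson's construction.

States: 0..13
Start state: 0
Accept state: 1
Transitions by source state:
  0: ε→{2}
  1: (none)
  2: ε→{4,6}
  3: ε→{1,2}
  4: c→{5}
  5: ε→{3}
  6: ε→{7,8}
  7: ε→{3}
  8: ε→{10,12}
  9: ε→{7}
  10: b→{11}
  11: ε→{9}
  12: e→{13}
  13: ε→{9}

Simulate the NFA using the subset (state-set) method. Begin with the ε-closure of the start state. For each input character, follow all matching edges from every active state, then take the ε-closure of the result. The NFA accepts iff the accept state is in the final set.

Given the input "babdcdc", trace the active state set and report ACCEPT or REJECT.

Answer: REJECT

Derivation:
S₀ = ε-closure({0}) = {0,1,2,3,4,6,7,8,10,12}
'b' @ 1: {1,2,3,4,6,7,8,9,10,11,12}  (accept∈set)
'a' @ 2: {}  — state set empty
rest 'bdcdc' ignored (set empty)
final: {}; accept 1 not in set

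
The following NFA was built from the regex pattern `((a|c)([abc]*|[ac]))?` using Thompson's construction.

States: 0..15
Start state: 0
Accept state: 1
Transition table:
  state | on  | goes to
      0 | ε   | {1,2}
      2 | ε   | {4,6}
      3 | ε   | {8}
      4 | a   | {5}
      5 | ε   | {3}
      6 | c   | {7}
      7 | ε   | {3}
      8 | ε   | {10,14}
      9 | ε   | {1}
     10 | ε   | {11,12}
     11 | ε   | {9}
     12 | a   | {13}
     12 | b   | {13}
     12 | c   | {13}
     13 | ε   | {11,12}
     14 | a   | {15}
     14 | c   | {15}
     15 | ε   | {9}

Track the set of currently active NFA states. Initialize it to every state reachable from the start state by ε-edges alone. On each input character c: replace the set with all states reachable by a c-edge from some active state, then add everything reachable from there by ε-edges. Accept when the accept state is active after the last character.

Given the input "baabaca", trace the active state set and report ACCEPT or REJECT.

Answer: REJECT

Derivation:
S₀ = ε-closure({0}) = {0,1,2,4,6}
'b' @ 1: {}  — state set empty
rest 'aabaca' ignored (set empty)
after full input: {}  (accept=1 not in)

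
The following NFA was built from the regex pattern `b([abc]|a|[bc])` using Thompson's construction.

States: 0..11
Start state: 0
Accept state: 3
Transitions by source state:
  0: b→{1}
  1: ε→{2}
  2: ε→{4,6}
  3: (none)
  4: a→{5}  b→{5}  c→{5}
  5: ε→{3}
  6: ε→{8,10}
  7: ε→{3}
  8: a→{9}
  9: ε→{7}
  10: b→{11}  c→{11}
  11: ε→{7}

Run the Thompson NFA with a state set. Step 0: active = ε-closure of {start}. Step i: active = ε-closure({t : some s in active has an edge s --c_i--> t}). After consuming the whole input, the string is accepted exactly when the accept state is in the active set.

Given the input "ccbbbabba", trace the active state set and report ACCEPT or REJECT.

Answer: REJECT

Trace:
initial (ε-close {0}): {0}
'c' @ 1: {}  — dead — no transitions
rest 'cbbbabba' ignored (set empty)
after full input: {}  (accept=3 not in)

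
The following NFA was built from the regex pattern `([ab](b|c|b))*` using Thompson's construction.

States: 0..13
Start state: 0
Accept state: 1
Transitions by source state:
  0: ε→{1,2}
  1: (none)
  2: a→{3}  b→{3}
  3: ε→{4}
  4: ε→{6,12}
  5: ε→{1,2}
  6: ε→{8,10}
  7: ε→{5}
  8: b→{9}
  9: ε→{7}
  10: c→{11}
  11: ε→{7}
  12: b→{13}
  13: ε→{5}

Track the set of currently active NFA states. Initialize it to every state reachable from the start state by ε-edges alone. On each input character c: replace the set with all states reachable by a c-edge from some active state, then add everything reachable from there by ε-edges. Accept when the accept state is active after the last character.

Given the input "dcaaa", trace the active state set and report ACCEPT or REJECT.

S₀ = ε-closure({0}) = {0,1,2}
'd' @ 1: {}  — dead — no transitions
rest 'caaa' ignored (set empty)
final: {}; accept 1 not in set

Answer: REJECT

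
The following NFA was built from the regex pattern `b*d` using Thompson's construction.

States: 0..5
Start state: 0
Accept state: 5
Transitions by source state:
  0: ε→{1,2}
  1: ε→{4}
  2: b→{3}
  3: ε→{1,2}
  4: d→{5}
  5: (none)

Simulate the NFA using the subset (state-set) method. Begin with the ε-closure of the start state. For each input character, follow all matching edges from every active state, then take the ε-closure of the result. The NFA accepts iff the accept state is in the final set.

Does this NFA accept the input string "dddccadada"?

Answer: REJECT

Trace:
start: ε-closure({0}) = {0,1,2,4}
'd' @ 1: {5}  (accept∈set)
'd' @ 2: {}  — no active states
rest 'dccadada' ignored (set empty)
after full input: {}  (accept=5 not in)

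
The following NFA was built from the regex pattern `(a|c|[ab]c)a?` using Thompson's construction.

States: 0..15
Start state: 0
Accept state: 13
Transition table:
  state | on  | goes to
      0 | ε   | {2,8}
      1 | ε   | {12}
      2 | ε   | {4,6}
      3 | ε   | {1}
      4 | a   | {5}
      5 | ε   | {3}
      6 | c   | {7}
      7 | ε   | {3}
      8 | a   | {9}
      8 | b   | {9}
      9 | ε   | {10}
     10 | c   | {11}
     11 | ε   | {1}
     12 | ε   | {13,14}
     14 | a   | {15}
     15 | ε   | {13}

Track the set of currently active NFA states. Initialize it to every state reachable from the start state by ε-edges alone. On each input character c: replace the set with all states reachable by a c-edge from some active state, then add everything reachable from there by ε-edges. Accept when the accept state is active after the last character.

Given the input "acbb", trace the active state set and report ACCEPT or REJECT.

start: ε-closure({0}) = {0,2,4,6,8}
'a' @ 1: {1,3,5,9,10,12,13,14}  [accepting]
'c' @ 2: {1,11,12,13,14}  [accepting]
'b' @ 3: {}  — state set empty
rest 'b' ignored (set empty)
final: {}; accept 13 not in set

Answer: REJECT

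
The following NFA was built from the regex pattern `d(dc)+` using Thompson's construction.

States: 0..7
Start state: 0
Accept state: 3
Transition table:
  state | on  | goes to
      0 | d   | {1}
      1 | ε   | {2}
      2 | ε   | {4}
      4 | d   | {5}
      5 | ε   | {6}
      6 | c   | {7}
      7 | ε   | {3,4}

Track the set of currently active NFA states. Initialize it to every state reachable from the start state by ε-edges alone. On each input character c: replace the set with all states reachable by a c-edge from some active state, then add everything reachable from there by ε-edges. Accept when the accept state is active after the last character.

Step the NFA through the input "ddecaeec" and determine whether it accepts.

Answer: REJECT

Steps:
initial (ε-close {0}): {0}
'd' @ 1: {1,2,4}
'd' @ 2: {5,6}
'e' @ 3: {}  — state set empty
rest 'caeec' ignored (set empty)
after full input: {}  (accept=3 not in)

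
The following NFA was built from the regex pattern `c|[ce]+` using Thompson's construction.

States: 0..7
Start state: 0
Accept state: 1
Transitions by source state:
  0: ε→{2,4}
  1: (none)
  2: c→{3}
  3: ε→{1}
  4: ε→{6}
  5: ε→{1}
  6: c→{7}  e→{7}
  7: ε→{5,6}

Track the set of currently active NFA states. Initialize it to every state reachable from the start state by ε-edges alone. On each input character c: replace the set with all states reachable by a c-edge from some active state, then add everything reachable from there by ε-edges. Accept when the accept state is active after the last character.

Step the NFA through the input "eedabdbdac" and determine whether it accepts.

start: ε-closure({0}) = {0,2,4,6}
'e' @ 1: {1,5,6,7}  [accepting]
'e' @ 2: {1,5,6,7}  [accepting]
'd' @ 3: {}  — state set empty
rest 'abdbdac' ignored (set empty)
after full input: {}  (accept=1 not in)

Answer: REJECT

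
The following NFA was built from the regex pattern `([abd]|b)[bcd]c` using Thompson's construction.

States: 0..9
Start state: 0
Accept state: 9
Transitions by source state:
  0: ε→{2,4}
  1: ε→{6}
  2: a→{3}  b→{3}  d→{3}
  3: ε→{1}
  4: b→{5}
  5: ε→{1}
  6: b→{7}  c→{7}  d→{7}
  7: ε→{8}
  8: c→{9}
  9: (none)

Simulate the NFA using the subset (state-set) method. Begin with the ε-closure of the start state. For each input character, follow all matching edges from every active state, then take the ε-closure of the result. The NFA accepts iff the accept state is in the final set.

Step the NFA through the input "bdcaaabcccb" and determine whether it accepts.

initial (ε-close {0}): {0,2,4}
'b' @ 1: {1,3,5,6}
'd' @ 2: {7,8}
'c' @ 3: {9}  (accept∈set)
'a' @ 4: {}  — dead — no transitions
rest 'aabcccb' ignored (set empty)
final: {}; accept 9 not in set

Answer: REJECT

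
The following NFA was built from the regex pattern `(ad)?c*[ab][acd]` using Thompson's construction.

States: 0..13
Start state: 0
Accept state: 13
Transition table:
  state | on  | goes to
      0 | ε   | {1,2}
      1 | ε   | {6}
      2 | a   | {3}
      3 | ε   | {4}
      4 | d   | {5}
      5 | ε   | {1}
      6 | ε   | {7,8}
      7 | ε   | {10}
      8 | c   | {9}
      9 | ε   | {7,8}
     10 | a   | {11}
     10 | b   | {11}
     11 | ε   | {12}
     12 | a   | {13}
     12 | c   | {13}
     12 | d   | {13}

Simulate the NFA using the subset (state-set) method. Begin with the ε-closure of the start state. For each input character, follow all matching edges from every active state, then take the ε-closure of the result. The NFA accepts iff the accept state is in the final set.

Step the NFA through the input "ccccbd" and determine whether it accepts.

Answer: ACCEPT

Trace:
start: ε-closure({0}) = {0,1,2,6,7,8,10}
'c' @ 1: {7,8,9,10}
'c' @ 2: {7,8,9,10}
'c' @ 3: {7,8,9,10}
'c' @ 4: {7,8,9,10}
'b' @ 5: {11,12}
'd' @ 6: {13}  [accepting]
end set {13} — state 13 in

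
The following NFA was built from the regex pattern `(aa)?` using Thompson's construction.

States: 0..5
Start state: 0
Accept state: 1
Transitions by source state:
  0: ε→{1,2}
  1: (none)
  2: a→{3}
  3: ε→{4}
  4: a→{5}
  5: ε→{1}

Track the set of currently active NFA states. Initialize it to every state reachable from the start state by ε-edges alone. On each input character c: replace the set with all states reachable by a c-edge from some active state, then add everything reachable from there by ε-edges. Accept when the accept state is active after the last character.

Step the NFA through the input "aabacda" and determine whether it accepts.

Answer: REJECT

Trace:
initial (ε-close {0}): {0,1,2}
'a' @ 1: {3,4}
'a' @ 2: {1,5}  (accept∈set)
'b' @ 3: {}  — dead — no transitions
rest 'acda' ignored (set empty)
final: {}; accept 1 not in set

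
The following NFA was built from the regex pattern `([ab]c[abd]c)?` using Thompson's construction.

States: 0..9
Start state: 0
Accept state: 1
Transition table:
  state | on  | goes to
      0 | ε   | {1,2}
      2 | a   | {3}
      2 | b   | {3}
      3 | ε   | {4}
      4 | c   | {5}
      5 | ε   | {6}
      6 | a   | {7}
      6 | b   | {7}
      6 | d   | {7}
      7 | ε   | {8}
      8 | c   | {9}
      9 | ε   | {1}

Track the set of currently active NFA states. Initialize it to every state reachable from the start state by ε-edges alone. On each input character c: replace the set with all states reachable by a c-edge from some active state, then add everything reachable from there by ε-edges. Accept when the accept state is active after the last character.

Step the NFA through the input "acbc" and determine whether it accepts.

Answer: ACCEPT

Trace:
S₀ = ε-closure({0}) = {0,1,2}
'a' @ 1: {3,4}
'c' @ 2: {5,6}
'b' @ 3: {7,8}
'c' @ 4: {1,9}  [accepting]
after full input: {1,9}  (accept=1 in)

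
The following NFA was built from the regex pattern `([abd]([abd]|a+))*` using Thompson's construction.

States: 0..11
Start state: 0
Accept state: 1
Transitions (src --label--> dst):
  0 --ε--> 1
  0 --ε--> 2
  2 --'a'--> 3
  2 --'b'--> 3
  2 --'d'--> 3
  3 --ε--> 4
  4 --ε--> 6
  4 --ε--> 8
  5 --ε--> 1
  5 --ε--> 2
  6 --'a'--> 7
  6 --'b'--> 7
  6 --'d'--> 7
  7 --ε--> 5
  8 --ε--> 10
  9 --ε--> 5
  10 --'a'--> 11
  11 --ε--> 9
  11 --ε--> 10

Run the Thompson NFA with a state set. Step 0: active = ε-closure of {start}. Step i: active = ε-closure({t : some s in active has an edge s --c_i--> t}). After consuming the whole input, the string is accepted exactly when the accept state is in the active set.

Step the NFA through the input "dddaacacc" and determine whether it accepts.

S₀ = ε-closure({0}) = {0,1,2}
'd' @ 1: {3,4,6,8,10}
'd' @ 2: {1,2,5,7}  [accepting]
'd' @ 3: {3,4,6,8,10}
'a' @ 4: {1,2,5,7,9,10,11}  [accepting]
'a' @ 5: {1,2,3,4,5,6,8,9,10,11}  [accepting]
'c' @ 6: {}  — dead — no transitions
rest 'acc' ignored (set empty)
end set {} — state 1 not in

Answer: REJECT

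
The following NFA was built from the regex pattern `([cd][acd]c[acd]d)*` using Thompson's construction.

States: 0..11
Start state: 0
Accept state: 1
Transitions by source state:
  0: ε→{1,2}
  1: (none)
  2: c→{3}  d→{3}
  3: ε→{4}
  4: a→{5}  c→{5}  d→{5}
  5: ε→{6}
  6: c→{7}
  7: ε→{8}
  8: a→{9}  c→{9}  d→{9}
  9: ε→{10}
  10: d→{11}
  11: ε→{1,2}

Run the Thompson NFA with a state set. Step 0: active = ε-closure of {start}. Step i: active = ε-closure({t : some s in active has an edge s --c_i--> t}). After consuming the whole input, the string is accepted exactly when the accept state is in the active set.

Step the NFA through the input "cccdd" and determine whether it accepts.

S₀ = ε-closure({0}) = {0,1,2}
'c' @ 1: {3,4}
'c' @ 2: {5,6}
'c' @ 3: {7,8}
'd' @ 4: {9,10}
'd' @ 5: {1,2,11}  [accepting]
final: {1,2,11}; accept 1 in set

Answer: ACCEPT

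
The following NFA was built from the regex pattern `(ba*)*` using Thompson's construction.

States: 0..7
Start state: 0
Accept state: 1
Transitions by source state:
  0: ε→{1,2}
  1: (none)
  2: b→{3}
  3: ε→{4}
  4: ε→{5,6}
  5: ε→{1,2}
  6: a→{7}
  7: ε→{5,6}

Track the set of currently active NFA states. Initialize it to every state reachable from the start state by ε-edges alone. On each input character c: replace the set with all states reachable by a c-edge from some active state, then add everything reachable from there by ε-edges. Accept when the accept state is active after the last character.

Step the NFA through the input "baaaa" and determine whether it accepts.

S₀ = ε-closure({0}) = {0,1,2}
'b' @ 1: {1,2,3,4,5,6}  (accept∈set)
'a' @ 2: {1,2,5,6,7}  (accept∈set)
'a' @ 3: {1,2,5,6,7}  (accept∈set)
'a' @ 4: {1,2,5,6,7}  (accept∈set)
'a' @ 5: {1,2,5,6,7}  (accept∈set)
after full input: {1,2,5,6,7}  (accept=1 in)

Answer: ACCEPT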